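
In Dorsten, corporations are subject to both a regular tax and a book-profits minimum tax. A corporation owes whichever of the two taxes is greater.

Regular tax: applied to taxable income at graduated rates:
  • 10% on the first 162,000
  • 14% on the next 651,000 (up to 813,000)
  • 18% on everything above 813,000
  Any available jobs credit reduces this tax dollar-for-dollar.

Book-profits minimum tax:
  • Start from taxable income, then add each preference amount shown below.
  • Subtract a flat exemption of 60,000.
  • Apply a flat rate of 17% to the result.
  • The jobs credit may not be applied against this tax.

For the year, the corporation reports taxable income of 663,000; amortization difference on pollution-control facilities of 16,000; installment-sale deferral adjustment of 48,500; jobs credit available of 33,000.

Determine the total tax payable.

113,475

Book-profits minimum tax:
  Adjusted income: 663,000 + 16,000 + 48,500 = 727,500
  Less exemption 60,000 → base 667,500
  667,500 × 17% = 113,475

Regular tax:
  162,000 × 10% = 16,200
  501,000 × 14% = 70,140
  → 86,340
  Less jobs credit 33,000 → 53,340

113,475 > 53,340, so the book-profits minimum tax is the binding amount.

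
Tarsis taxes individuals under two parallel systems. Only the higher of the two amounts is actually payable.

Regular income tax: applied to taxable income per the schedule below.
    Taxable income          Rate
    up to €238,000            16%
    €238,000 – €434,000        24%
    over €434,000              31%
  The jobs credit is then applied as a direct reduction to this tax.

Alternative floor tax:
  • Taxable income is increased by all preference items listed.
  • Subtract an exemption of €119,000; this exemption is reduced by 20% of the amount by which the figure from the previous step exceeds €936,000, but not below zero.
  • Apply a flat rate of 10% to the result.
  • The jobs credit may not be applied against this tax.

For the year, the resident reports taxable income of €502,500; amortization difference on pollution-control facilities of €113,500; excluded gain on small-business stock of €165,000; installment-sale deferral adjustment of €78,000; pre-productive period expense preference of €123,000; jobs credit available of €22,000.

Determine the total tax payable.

€87,220

Regular income tax:
  €238,000 × 16% = €38,080
  €196,000 × 24% = €47,040
  €68,500 × 31% = €21,235
  → €106,355
  Less jobs credit €22,000 → €84,355

Alternative floor tax:
  Adjusted income: €502,500 + €113,500 + €165,000 + €78,000 + €123,000 = €982,000
  Exemption: €119,000 − 20% × (€982,000 − €936,000) = €119,000 − €9,200 = €109,800
  Base: €982,000 − €109,800 = €872,200
  €872,200 × 10% = €87,220

€87,220 > €84,355, so the alternative floor tax is the binding amount.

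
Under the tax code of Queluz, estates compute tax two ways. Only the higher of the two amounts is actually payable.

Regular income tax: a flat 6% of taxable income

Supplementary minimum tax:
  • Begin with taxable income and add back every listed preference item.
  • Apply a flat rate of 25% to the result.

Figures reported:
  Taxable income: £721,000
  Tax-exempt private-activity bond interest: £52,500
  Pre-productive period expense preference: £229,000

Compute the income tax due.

£250,625

Regular income tax:
  £721,000 × 6% = £43,260

Supplementary minimum tax:
  Adjusted income: £721,000 + £52,500 + £229,000 = £1,002,500
  £1,002,500 × 25% = £250,625

£250,625 > £43,260, so the supplementary minimum tax is the binding amount.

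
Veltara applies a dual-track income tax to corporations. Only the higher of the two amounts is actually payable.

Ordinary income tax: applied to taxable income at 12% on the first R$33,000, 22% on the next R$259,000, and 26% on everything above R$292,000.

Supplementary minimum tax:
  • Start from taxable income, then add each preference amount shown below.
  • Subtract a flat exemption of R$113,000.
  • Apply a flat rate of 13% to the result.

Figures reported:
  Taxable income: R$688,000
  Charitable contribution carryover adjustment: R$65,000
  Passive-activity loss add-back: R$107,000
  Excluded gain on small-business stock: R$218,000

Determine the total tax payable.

Supplementary minimum tax:
  Adjusted income: R$688,000 + R$65,000 + R$107,000 + R$218,000 = R$1,078,000
  Less exemption R$113,000 → base R$965,000
  R$965,000 × 13% = R$125,450

Ordinary income tax:
  R$33,000 × 12% = R$3,960
  R$259,000 × 22% = R$56,980
  R$396,000 × 26% = R$102,960
  → R$163,900

R$163,900 > R$125,450, so the ordinary income tax governs.

R$163,900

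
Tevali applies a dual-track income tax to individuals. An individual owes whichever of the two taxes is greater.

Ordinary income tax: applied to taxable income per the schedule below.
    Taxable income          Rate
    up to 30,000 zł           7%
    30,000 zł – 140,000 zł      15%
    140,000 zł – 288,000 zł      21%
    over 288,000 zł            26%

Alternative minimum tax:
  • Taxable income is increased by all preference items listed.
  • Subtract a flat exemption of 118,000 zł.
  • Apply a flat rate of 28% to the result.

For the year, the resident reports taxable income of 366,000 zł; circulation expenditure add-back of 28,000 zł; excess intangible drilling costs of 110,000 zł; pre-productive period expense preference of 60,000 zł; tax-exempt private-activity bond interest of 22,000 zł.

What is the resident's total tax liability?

131,040 zł

Alternative minimum tax:
  Adjusted income: 366,000 zł + 28,000 zł + 110,000 zł + 60,000 zł + 22,000 zł = 586,000 zł
  Less exemption 118,000 zł → base 468,000 zł
  468,000 zł × 28% = 131,040 zł

Ordinary income tax:
  30,000 zł × 7% = 2,100 zł
  110,000 zł × 15% = 16,500 zł
  148,000 zł × 21% = 31,080 zł
  78,000 zł × 26% = 20,280 zł
  → 69,960 zł

131,040 zł > 69,960 zł, so the alternative minimum tax is the binding amount.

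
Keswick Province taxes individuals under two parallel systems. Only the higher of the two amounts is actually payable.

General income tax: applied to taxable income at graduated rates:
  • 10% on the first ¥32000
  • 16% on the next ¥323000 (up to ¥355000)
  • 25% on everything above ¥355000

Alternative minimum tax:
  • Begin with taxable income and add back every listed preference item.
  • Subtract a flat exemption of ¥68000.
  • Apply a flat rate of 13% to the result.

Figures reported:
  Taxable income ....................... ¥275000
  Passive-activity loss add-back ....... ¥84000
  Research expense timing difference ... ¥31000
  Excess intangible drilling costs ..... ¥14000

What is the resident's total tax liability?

Alternative minimum tax:
  Adjusted income: ¥275000 + ¥84000 + ¥31000 + ¥14000 = ¥404000
  Less exemption ¥68000 → base ¥336000
  ¥336000 × 13% = ¥43680

General income tax:
  ¥32000 × 10% = ¥3200
  ¥243000 × 16% = ¥38880
  → ¥42080

¥43680 > ¥42080, so the alternative minimum tax is the binding amount.

¥43680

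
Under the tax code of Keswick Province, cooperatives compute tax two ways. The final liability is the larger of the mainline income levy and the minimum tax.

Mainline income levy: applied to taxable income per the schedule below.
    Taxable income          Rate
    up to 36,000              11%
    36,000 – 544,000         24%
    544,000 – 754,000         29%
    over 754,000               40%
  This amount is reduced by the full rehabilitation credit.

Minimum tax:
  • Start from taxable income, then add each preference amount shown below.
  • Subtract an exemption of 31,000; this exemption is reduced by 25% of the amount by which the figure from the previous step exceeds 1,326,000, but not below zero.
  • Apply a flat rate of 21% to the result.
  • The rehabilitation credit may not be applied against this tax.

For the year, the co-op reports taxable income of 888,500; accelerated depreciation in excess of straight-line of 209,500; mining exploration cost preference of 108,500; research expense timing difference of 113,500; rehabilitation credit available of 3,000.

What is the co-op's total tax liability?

270,690

Mainline income levy:
  36,000 × 11% = 3,960
  508,000 × 24% = 121,920
  210,000 × 29% = 60,900
  134,500 × 40% = 53,800
  → 240,580
  Less rehabilitation credit 3,000 → 237,580

Minimum tax:
  Adjusted income: 888,500 + 209,500 + 108,500 + 113,500 = 1,320,000
  Exemption: 1,320,000 ≤ 1,326,000, so full 31,000 applies
  Base: 1,320,000 − 31,000 = 1,289,000
  1,289,000 × 21% = 270,690

270,690 > 237,580, so the minimum tax is the binding amount.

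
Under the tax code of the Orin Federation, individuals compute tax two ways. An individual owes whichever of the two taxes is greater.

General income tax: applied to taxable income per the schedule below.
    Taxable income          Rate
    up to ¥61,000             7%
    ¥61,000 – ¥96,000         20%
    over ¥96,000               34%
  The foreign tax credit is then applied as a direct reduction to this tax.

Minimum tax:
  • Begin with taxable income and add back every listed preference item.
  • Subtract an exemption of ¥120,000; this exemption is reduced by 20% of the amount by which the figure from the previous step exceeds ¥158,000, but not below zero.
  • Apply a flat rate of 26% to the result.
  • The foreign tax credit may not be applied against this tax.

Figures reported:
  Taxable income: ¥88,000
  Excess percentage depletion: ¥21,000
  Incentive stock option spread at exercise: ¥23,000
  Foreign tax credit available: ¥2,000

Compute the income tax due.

¥7,670

Minimum tax:
  Adjusted income: ¥88,000 + ¥21,000 + ¥23,000 = ¥132,000
  Exemption: ¥132,000 ≤ ¥158,000, so full ¥120,000 applies
  Base: ¥132,000 − ¥120,000 = ¥12,000
  ¥12,000 × 26% = ¥3,120

General income tax:
  ¥61,000 × 7% = ¥4,270
  ¥27,000 × 20% = ¥5,400
  → ¥9,670
  Less foreign tax credit ¥2,000 → ¥7,670

¥7,670 > ¥3,120, so the general income tax governs.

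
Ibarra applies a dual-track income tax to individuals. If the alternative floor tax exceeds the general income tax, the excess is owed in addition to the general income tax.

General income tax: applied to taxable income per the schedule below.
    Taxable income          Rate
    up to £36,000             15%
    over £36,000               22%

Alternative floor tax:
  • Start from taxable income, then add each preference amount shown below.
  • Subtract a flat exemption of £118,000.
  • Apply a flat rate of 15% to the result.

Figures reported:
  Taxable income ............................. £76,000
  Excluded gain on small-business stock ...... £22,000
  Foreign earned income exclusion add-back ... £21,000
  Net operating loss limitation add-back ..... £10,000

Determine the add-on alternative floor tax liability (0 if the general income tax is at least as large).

£0

General income tax:
  £36,000 × 15% = £5,400
  £40,000 × 22% = £8,800
  → £14,200

Alternative floor tax:
  Adjusted income: £76,000 + £22,000 + £21,000 + £10,000 = £129,000
  Less exemption £118,000 → base £11,000
  £11,000 × 15% = £1,650

£1,650 ≤ £14,200, so no add-on is due.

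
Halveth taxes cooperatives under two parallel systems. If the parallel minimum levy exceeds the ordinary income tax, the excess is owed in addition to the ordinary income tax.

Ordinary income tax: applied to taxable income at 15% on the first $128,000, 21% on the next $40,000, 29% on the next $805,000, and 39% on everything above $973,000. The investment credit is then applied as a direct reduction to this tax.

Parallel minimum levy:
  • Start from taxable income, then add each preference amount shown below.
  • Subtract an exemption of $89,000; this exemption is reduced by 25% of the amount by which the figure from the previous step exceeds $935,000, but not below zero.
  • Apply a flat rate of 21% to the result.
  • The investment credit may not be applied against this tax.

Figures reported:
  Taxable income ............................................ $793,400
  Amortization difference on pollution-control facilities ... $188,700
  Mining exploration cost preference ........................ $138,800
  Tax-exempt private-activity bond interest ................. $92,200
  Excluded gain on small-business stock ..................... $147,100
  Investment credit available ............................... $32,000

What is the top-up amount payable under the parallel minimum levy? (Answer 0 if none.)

Ordinary income tax:
  $128,000 × 15% = $19,200
  $40,000 × 21% = $8,400
  $625,400 × 29% = $181,366
  → $208,966
  Less investment credit $32,000 → $176,966

Parallel minimum levy:
  Adjusted income: $793,400 + $188,700 + $138,800 + $92,200 + $147,100 = $1,360,200
  Exemption: 25% × ($1,360,200 − $935,000) = $106,300 ≥ $89,000, so the exemption is fully phased out
  Base: $1,360,200 − $0 = $1,360,200
  $1,360,200 × 21% = $285,642

Excess of parallel minimum levy over ordinary income tax: $285,642 − $176,966 = $108,676.

$108,676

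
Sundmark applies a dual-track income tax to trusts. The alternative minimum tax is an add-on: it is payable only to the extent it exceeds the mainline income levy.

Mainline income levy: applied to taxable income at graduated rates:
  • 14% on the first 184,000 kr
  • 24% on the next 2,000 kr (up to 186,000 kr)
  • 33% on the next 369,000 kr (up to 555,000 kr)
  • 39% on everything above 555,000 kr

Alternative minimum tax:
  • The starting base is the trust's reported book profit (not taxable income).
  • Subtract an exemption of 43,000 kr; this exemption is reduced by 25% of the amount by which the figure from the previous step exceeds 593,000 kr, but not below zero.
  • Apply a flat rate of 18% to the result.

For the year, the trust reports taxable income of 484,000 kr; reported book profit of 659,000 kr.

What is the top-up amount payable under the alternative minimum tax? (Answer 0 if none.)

0 kr

Alternative minimum tax:
  Base (reported book profit): 659,000 kr
  Exemption: 43,000 kr − 25% × (659,000 kr − 593,000 kr) = 43,000 kr − 16,500 kr = 26,500 kr
  Base: 659,000 kr − 26,500 kr = 632,500 kr
  632,500 kr × 18% = 113,850 kr

Mainline income levy:
  184,000 kr × 14% = 25,760 kr
  2,000 kr × 24% = 480 kr
  298,000 kr × 33% = 98,340 kr
  → 124,580 kr

113,850 kr ≤ 124,580 kr, so no add-on is due.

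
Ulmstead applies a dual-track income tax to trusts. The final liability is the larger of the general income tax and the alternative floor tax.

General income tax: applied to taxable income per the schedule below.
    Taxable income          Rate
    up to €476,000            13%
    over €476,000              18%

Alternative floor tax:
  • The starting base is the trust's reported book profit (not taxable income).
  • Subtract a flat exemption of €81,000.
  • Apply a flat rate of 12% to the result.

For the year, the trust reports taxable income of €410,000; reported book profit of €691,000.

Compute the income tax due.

General income tax:
  €410,000 × 13% = €53,300

Alternative floor tax:
  Base (reported book profit): €691,000
  Less exemption €81,000 → base €610,000
  €610,000 × 12% = €73,200

€73,200 > €53,300, so the alternative floor tax is the binding amount.

€73,200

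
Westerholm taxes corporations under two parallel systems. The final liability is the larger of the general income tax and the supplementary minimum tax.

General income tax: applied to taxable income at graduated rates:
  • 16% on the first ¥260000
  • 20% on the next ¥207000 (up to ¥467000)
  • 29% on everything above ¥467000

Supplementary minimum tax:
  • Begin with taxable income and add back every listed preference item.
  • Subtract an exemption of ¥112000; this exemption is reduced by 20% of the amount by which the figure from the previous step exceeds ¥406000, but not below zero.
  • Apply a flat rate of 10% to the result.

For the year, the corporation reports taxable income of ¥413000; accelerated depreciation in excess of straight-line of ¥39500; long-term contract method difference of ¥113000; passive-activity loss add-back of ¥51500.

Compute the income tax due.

¥72200

Supplementary minimum tax:
  Adjusted income: ¥413000 + ¥39500 + ¥113000 + ¥51500 = ¥617000
  Exemption: ¥112000 − 20% × (¥617000 − ¥406000) = ¥112000 − ¥42200 = ¥69800
  Base: ¥617000 − ¥69800 = ¥547200
  ¥547200 × 10% = ¥54720

General income tax:
  ¥260000 × 16% = ¥41600
  ¥153000 × 20% = ¥30600
  → ¥72200

¥72200 > ¥54720, so the general income tax governs.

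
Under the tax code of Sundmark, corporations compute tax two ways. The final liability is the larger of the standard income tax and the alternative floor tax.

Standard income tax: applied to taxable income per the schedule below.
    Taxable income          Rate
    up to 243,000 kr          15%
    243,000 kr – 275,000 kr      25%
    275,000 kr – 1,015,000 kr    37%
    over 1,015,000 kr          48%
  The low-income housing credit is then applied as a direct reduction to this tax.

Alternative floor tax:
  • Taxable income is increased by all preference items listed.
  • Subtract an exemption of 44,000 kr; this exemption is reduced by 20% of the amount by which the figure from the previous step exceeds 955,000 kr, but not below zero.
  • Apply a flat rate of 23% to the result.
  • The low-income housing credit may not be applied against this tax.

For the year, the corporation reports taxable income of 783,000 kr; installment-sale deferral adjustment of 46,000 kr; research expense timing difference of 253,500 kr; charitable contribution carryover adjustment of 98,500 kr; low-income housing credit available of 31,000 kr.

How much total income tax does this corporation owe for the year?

Alternative floor tax:
  Adjusted income: 783,000 kr + 46,000 kr + 253,500 kr + 98,500 kr = 1,181,000 kr
  Exemption: 20% × (1,181,000 kr − 955,000 kr) = 45,200 kr ≥ 44,000 kr, so the exemption is fully phased out
  Base: 1,181,000 kr − 0 kr = 1,181,000 kr
  1,181,000 kr × 23% = 271,630 kr

Standard income tax:
  243,000 kr × 15% = 36,450 kr
  32,000 kr × 25% = 8,000 kr
  508,000 kr × 37% = 187,960 kr
  → 232,410 kr
  Less low-income housing credit 31,000 kr → 201,410 kr

271,630 kr > 201,410 kr, so the alternative floor tax is the binding amount.

271,630 kr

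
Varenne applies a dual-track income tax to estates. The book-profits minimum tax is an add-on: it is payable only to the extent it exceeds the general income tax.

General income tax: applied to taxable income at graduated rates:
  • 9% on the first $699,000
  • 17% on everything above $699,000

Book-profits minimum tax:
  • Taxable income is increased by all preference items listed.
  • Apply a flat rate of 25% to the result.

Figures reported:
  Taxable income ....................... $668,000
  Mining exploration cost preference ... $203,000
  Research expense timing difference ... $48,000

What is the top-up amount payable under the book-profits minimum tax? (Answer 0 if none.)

General income tax:
  $668,000 × 9% = $60,120

Book-profits minimum tax:
  Adjusted income: $668,000 + $203,000 + $48,000 = $919,000
  $919,000 × 25% = $229,750

Excess of book-profits minimum tax over general income tax: $229,750 − $60,120 = $169,630.

$169,630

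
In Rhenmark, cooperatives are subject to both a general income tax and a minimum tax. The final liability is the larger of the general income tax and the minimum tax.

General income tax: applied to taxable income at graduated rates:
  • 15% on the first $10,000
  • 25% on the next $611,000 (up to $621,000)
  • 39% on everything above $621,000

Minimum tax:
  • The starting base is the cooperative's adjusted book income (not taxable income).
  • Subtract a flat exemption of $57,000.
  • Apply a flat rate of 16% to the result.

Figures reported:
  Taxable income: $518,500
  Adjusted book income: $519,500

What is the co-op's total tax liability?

Minimum tax:
  Base (adjusted book income): $519,500
  Less exemption $57,000 → base $462,500
  $462,500 × 16% = $74,000

General income tax:
  $10,000 × 15% = $1,500
  $508,500 × 25% = $127,125
  → $128,625

$128,625 > $74,000, so the general income tax governs.

$128,625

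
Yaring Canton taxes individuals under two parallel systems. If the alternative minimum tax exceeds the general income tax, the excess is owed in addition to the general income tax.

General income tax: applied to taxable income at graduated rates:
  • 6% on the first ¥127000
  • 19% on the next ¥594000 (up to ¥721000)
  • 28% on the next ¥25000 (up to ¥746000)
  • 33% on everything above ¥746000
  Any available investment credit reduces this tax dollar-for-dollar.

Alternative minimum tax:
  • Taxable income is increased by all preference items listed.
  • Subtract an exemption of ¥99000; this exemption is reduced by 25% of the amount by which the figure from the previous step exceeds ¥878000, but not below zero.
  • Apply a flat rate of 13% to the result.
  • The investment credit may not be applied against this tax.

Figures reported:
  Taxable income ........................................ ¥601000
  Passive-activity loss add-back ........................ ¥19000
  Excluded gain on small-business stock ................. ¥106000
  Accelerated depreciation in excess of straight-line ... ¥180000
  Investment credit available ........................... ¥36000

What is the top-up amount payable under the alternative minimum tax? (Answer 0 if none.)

Alternative minimum tax:
  Adjusted income: ¥601000 + ¥19000 + ¥106000 + ¥180000 = ¥906000
  Exemption: ¥99000 − 25% × (¥906000 − ¥878000) = ¥99000 − ¥7000 = ¥92000
  Base: ¥906000 − ¥92000 = ¥814000
  ¥814000 × 13% = ¥105820

General income tax:
  ¥127000 × 6% = ¥7620
  ¥474000 × 19% = ¥90060
  → ¥97680
  Less investment credit ¥36000 → ¥61680

Excess of alternative minimum tax over general income tax: ¥105820 − ¥61680 = ¥44140.

¥44140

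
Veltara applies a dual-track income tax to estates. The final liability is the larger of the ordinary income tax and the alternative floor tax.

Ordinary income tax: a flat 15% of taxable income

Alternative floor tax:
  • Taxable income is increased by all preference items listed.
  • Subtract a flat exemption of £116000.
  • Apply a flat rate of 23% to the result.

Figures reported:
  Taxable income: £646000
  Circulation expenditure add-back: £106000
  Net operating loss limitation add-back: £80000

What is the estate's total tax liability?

Alternative floor tax:
  Adjusted income: £646000 + £106000 + £80000 = £832000
  Less exemption £116000 → base £716000
  £716000 × 23% = £164680

Ordinary income tax:
  £646000 × 15% = £96900

£164680 > £96900, so the alternative floor tax is the binding amount.

£164680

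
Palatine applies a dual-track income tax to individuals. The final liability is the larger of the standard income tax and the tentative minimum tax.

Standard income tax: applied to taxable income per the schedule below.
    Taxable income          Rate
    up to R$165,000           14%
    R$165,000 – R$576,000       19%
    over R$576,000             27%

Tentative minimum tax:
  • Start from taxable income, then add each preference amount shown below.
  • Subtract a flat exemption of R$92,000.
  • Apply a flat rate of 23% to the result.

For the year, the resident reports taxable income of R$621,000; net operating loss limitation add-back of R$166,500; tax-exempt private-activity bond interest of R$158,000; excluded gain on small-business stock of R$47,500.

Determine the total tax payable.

Tentative minimum tax:
  Adjusted income: R$621,000 + R$166,500 + R$158,000 + R$47,500 = R$993,000
  Less exemption R$92,000 → base R$901,000
  R$901,000 × 23% = R$207,230

Standard income tax:
  R$165,000 × 14% = R$23,100
  R$411,000 × 19% = R$78,090
  R$45,000 × 27% = R$12,150
  → R$113,340

R$207,230 > R$113,340, so the tentative minimum tax is the binding amount.

R$207,230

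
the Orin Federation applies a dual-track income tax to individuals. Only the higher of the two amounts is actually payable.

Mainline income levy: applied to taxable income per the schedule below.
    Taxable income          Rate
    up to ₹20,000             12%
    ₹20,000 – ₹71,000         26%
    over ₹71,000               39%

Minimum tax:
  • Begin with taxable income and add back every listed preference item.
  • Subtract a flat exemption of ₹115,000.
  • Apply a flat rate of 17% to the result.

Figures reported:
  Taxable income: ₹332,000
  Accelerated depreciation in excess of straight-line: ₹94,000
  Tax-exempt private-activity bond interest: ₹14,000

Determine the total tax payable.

₹117,450

Minimum tax:
  Adjusted income: ₹332,000 + ₹94,000 + ₹14,000 = ₹440,000
  Less exemption ₹115,000 → base ₹325,000
  ₹325,000 × 17% = ₹55,250

Mainline income levy:
  ₹20,000 × 12% = ₹2,400
  ₹51,000 × 26% = ₹13,260
  ₹261,000 × 39% = ₹101,790
  → ₹117,450

₹117,450 > ₹55,250, so the mainline income levy governs.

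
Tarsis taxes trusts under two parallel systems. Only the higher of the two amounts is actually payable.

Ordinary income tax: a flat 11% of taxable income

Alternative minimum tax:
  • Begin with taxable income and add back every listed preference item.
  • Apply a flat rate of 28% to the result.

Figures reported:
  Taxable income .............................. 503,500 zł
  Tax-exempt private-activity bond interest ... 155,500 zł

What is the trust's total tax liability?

184,520 zł

Alternative minimum tax:
  Adjusted income: 503,500 zł + 155,500 zł = 659,000 zł
  659,000 zł × 28% = 184,520 zł

Ordinary income tax:
  503,500 zł × 11% = 55,385 zł

184,520 zł > 55,385 zł, so the alternative minimum tax is the binding amount.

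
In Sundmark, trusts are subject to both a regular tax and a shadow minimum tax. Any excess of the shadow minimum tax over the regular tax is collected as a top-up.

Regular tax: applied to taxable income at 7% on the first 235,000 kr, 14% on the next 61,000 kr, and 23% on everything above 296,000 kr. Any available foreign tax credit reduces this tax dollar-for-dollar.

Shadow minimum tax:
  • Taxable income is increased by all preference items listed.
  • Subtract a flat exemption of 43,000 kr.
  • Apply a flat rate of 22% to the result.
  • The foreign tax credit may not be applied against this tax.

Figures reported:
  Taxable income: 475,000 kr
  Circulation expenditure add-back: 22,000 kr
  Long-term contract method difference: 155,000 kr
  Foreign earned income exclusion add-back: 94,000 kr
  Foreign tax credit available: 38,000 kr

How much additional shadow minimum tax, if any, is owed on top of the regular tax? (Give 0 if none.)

Regular tax:
  235,000 kr × 7% = 16,450 kr
  61,000 kr × 14% = 8,540 kr
  179,000 kr × 23% = 41,170 kr
  → 66,160 kr
  Less foreign tax credit 38,000 kr → 28,160 kr

Shadow minimum tax:
  Adjusted income: 475,000 kr + 22,000 kr + 155,000 kr + 94,000 kr = 746,000 kr
  Less exemption 43,000 kr → base 703,000 kr
  703,000 kr × 22% = 154,660 kr

Excess of shadow minimum tax over regular tax: 154,660 kr − 28,160 kr = 126,500 kr.

126,500 kr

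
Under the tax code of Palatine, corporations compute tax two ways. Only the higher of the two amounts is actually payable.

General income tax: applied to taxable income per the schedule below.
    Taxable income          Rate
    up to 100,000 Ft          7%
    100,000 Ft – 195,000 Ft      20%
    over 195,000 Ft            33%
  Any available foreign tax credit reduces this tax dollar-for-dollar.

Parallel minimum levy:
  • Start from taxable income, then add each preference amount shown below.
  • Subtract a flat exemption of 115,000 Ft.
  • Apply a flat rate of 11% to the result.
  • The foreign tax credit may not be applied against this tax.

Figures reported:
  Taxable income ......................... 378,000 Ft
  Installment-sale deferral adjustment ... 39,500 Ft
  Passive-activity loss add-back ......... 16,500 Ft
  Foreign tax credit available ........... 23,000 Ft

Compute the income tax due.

Parallel minimum levy:
  Adjusted income: 378,000 Ft + 39,500 Ft + 16,500 Ft = 434,000 Ft
  Less exemption 115,000 Ft → base 319,000 Ft
  319,000 Ft × 11% = 35,090 Ft

General income tax:
  100,000 Ft × 7% = 7,000 Ft
  95,000 Ft × 20% = 19,000 Ft
  183,000 Ft × 33% = 60,390 Ft
  → 86,390 Ft
  Less foreign tax credit 23,000 Ft → 63,390 Ft

63,390 Ft > 35,090 Ft, so the general income tax governs.

63,390 Ft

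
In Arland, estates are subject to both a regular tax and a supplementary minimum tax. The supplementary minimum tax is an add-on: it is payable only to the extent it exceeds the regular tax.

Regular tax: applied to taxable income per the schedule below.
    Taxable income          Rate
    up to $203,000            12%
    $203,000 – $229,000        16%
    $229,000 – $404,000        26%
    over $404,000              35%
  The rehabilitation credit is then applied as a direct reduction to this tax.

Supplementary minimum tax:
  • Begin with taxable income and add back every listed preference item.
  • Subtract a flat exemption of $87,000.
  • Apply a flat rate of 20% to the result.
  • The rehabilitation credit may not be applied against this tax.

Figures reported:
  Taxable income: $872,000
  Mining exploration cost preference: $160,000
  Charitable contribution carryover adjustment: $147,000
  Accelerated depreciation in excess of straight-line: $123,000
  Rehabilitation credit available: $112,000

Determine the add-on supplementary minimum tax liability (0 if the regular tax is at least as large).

Regular tax:
  $203,000 × 12% = $24,360
  $26,000 × 16% = $4,160
  $175,000 × 26% = $45,500
  $468,000 × 35% = $163,800
  → $237,820
  Less rehabilitation credit $112,000 → $125,820

Supplementary minimum tax:
  Adjusted income: $872,000 + $160,000 + $147,000 + $123,000 = $1,302,000
  Less exemption $87,000 → base $1,215,000
  $1,215,000 × 20% = $243,000

Excess of supplementary minimum tax over regular tax: $243,000 − $125,820 = $117,180.

$117,180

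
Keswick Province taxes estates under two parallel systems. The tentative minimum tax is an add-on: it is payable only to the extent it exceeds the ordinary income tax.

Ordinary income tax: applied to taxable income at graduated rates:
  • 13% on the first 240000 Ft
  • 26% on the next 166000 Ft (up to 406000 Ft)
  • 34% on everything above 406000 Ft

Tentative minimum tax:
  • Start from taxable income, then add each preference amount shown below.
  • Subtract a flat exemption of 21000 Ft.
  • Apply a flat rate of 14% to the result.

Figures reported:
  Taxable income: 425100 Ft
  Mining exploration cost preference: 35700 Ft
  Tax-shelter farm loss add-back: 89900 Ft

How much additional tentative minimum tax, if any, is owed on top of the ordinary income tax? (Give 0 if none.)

0 Ft

Tentative minimum tax:
  Adjusted income: 425100 Ft + 35700 Ft + 89900 Ft = 550700 Ft
  Less exemption 21000 Ft → base 529700 Ft
  529700 Ft × 14% = 74158 Ft

Ordinary income tax:
  240000 Ft × 13% = 31200 Ft
  166000 Ft × 26% = 43160 Ft
  19100 Ft × 34% = 6494 Ft
  → 80854 Ft

74158 Ft ≤ 80854 Ft, so no add-on is due.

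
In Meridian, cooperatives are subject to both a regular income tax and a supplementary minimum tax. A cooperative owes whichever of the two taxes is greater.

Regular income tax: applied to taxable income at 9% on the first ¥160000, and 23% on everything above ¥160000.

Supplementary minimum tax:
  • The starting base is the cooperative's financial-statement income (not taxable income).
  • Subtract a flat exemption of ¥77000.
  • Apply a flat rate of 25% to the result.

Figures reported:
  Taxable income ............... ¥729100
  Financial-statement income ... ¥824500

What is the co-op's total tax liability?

¥186875

Regular income tax:
  ¥160000 × 9% = ¥14400
  ¥569100 × 23% = ¥130893
  → ¥145293

Supplementary minimum tax:
  Base (financial-statement income): ¥824500
  Less exemption ¥77000 → base ¥747500
  ¥747500 × 25% = ¥186875

¥186875 > ¥145293, so the supplementary minimum tax is the binding amount.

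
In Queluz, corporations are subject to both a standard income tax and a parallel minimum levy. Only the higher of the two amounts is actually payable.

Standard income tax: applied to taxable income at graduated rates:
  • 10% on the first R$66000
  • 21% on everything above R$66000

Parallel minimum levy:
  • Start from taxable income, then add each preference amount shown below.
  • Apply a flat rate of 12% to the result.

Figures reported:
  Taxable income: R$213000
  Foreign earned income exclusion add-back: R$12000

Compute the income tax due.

R$37470

Standard income tax:
  R$66000 × 10% = R$6600
  R$147000 × 21% = R$30870
  → R$37470

Parallel minimum levy:
  Adjusted income: R$213000 + R$12000 = R$225000
  R$225000 × 12% = R$27000

R$37470 > R$27000, so the standard income tax governs.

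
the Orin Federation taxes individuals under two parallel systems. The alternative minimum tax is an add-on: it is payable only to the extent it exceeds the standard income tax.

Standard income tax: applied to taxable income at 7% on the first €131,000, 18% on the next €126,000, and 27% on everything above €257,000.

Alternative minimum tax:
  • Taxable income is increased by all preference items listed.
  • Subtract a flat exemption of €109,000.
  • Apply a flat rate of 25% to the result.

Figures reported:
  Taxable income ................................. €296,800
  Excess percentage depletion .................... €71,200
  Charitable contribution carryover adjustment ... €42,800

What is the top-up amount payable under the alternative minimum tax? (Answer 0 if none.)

€32,854

Alternative minimum tax:
  Adjusted income: €296,800 + €71,200 + €42,800 = €410,800
  Less exemption €109,000 → base €301,800
  €301,800 × 25% = €75,450

Standard income tax:
  €131,000 × 7% = €9,170
  €126,000 × 18% = €22,680
  €39,800 × 27% = €10,746
  → €42,596

Excess of alternative minimum tax over standard income tax: €75,450 − €42,596 = €32,854.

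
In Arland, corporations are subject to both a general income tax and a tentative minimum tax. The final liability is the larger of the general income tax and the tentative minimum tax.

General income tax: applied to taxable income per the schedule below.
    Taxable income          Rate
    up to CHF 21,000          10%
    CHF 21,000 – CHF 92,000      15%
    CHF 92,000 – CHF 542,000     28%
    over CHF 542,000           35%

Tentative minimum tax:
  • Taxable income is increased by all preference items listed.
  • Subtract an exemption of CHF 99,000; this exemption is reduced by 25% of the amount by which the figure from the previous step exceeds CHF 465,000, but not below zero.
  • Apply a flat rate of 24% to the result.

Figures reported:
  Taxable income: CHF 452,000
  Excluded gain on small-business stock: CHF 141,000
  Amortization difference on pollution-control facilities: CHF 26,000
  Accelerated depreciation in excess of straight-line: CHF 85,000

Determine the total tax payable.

CHF 159,540

Tentative minimum tax:
  Adjusted income: CHF 452,000 + CHF 141,000 + CHF 26,000 + CHF 85,000 = CHF 704,000
  Exemption: CHF 99,000 − 25% × (CHF 704,000 − CHF 465,000) = CHF 99,000 − CHF 59,750 = CHF 39,250
  Base: CHF 704,000 − CHF 39,250 = CHF 664,750
  CHF 664,750 × 24% = CHF 159,540

General income tax:
  CHF 21,000 × 10% = CHF 2,100
  CHF 71,000 × 15% = CHF 10,650
  CHF 360,000 × 28% = CHF 100,800
  → CHF 113,550

CHF 159,540 > CHF 113,550, so the tentative minimum tax is the binding amount.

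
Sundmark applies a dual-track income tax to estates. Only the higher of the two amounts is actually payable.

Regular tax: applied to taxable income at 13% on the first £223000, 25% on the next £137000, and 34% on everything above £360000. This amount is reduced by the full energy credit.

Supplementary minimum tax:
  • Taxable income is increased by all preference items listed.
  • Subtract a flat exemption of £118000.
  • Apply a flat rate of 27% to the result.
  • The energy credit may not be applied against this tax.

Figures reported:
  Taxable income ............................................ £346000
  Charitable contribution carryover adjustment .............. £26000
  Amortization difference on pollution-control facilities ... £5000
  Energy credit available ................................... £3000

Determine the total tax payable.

Supplementary minimum tax:
  Adjusted income: £346000 + £26000 + £5000 = £377000
  Less exemption £118000 → base £259000
  £259000 × 27% = £69930

Regular tax:
  £223000 × 13% = £28990
  £123000 × 25% = £30750
  → £59740
  Less energy credit £3000 → £56740

£69930 > £56740, so the supplementary minimum tax is the binding amount.

£69930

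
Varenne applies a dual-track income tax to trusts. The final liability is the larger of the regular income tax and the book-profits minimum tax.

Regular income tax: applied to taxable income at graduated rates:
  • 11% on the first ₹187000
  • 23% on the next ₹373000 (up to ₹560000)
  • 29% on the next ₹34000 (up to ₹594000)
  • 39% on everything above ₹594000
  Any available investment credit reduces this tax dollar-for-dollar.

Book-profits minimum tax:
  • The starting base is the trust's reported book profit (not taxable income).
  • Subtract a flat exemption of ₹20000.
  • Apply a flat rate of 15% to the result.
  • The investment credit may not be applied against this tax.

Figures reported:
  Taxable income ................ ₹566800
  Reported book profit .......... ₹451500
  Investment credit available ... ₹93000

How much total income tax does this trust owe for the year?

₹64725

Regular income tax:
  ₹187000 × 11% = ₹20570
  ₹373000 × 23% = ₹85790
  ₹6800 × 29% = ₹1972
  → ₹108332
  Less investment credit ₹93000 → ₹15332

Book-profits minimum tax:
  Base (reported book profit): ₹451500
  Less exemption ₹20000 → base ₹431500
  ₹431500 × 15% = ₹64725

₹64725 > ₹15332, so the book-profits minimum tax is the binding amount.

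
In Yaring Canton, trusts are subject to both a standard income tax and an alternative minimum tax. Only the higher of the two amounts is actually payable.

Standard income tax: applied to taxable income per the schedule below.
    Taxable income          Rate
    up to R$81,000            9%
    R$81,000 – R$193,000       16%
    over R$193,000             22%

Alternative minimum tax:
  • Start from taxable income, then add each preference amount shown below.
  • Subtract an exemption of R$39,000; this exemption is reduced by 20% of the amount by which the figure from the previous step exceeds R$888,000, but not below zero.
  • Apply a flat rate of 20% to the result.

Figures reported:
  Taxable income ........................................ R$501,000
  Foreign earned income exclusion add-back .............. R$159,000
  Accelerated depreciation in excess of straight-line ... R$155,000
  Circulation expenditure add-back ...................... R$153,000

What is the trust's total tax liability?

Standard income tax:
  R$81,000 × 9% = R$7,290
  R$112,000 × 16% = R$17,920
  R$308,000 × 22% = R$67,760
  → R$92,970

Alternative minimum tax:
  Adjusted income: R$501,000 + R$159,000 + R$155,000 + R$153,000 = R$968,000
  Exemption: R$39,000 − 20% × (R$968,000 − R$888,000) = R$39,000 − R$16,000 = R$23,000
  Base: R$968,000 − R$23,000 = R$945,000
  R$945,000 × 20% = R$189,000

R$189,000 > R$92,970, so the alternative minimum tax is the binding amount.

R$189,000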